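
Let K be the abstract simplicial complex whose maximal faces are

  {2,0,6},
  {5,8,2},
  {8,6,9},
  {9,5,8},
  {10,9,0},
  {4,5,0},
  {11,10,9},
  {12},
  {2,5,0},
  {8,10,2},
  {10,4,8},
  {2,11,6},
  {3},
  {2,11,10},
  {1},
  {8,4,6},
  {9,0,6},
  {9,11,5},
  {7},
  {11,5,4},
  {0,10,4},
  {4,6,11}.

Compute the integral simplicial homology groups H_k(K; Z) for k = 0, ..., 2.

H_0 = Z^5,  H_1 = Z^2,  H_2 = Z.

We work with the vertex ordering 0 < 1 < 2 < 3 < 4 < 5 < 6 < 7 < 8 < 9 < 10 < 11 < 12. The simplices of K, each written with vertices in increasing order, are:

  0-simplices (13): [0], [1], [2], [3], [4], [5], [6], [7], [8], [9], [10], [11], [12]
  1-simplices (27): (27 of them)
  2-simplices (18): (18 of them)

giving chain groups C_0 ≅ Z^13, C_1 ≅ Z^27, C_2 ≅ Z^18.

Boundary ∂_1: C_1 → C_0 sends each edge [p,q] (with p < q) to q − p.
The resulting 13×27 matrix has rank 8, and its Smith normal form has invariant factors (1,1,1,1,1,1,1,1).

∂_2: C_2 → C_1 sends each 2-simplex [p,q,r] to [q,r] − [p,r] + [p,q]. For instance
  ∂[4,8,10] = [8,10] − [4,10] + [4,8],
  ∂[0,4,10] = [4,10] − [0,10] + [0,4].
The resulting 27×18 matrix has rank 17, and its Smith normal form has invariant factors (1,1,1,1,1,1,1,1,1,1,1,1,1,1,1,1,1).

Reading off H_k = ker ∂_k / im ∂_{k+1}:

  H_0: rank C_0 − rank ∂_1 = 13 − 8 = 5, and the invariant factors of ∂_1 are all 1, so H_0 = Z^5.
  H_1: rank ker ∂_1 − rank ∂_2 = (27 − 8) − 17 = 2, and the invariant factors of ∂_2 are all 1, so H_1 = Z^2.
  H_2: rank ker ∂_2 − rank ∂_3 = (18 − 17) − 0 = 1, and there is no ∂_3, so H_2 = Z.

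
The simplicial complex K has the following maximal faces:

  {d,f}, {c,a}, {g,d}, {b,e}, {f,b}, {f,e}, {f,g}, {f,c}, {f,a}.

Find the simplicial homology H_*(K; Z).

Take the total order a < b < c < d < e < f < g on the vertex set. Then K (dimension 1) consists of the simplices:

  0-simplices (7): a, b, c, d, e, f, g
  1-simplices (9): ac, af, be, bf, cf, df, dg, ef, fg

giving chain groups C_0 ≅ Z^7, C_1 ≅ Z^9.

Boundary ∂_1: C_1 → C_0 sends each edge [p,q] (with p < q) to q − p.
As a 7×9 matrix over Z this has rank 6, with invariant factors (1,1,1,1,1,1).

Computing H_k = (kernel of ∂_k) / (image of ∂_{k+1}):

  H_0: rank C_0 − rank ∂_1 = 7 − 6 = 1, and the invariant factors of ∂_1 are all 1, so H_0 ≅ Z.
  H_1: rank ker ∂_1 − rank ∂_2 = (9 − 6) − 0 = 3, and there is no ∂_2, so H_1 ≅ Z^3.

H_0 ≅ Z,  H_1 ≅ Z^3.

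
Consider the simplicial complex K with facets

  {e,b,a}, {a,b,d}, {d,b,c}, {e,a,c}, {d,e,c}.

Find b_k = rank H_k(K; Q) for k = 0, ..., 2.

Take the total order a < b < c < d < e on the vertex set. Then K (dimension 2) consists of the simplices:

  0-simplices (5): a, b, c, d, e
  1-simplices (10): ab, ac, ad, ae, bc, bd, be, cd, ce, de
  2-simplices (5): abd, abe, ace, bcd, cde

giving chain groups C_0 ≅ Z^5, C_1 ≅ Z^10, C_2 ≅ Z^5.

∂_1: C_1 → C_0 sends each edge [p,q] (with p < q) to q − p.
This gives a 5×10 integer matrix of rank 4; reducing to Smith normal form yields diagonal entries (1,1,1,1).

Boundary ∂_2: C_2 → C_1 sends each 2-simplex [p,q,r] to [q,r] − [p,r] + [p,q]. For instance
  ∂cde = de − ce + cd,
  ∂abe = be − ae + ab.
The resulting 10×5 matrix has rank 5, and its Smith normal form has invariant factors (1,1,1,1,1).

Now H_k = ker ∂_k / im ∂_{k+1}, so:

  H_0: rank C_0 − rank ∂_1 = 5 − 4 = 1, and the invariant factors of ∂_1 are all 1, so H_0 = Z.
  H_1: rank ker ∂_1 − rank ∂_2 = (10 − 4) − 5 = 1, and the invariant factors of ∂_2 are all 1, so H_1 = Z.
  H_2: rank ker ∂_2 − rank ∂_3 = (5 − 5) − 0 = 0, and there is no ∂_3, so H_2 = 0.

As a check, the Euler characteristic is 5 − 10 + 5 = 0, which agrees with 1 − 1 + 0 = 0.

Hence the Betti numbers are b_0 = 1, b_1 = 1, b_2 = 0.

b_0 = 1, b_1 = 1, b_2 = 0.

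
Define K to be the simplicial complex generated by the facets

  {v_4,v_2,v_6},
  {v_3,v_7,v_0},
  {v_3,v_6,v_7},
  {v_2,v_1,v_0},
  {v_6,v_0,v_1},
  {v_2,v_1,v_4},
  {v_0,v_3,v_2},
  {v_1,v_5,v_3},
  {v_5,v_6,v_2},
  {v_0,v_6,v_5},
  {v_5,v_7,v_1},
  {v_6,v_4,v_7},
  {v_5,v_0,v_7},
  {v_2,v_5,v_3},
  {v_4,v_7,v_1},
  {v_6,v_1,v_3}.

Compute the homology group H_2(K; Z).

H_2 ≅ Z.

Take the total order v_0 < v_1 < v_2 < v_3 < v_4 < v_5 < v_6 < v_7 on the vertex set. Then K (dimension 2) consists of the simplices:

  0-simplices (8): [v_0], [v_1], [v_2], [v_3], [v_4], [v_5], [v_6], [v_7]
  1-simplices (24): (24 of them)
  2-simplices (16): (16 of them)

Hence C_0 ≅ Z^8, C_1 ≅ Z^24, C_2 ≅ Z^16.

∂_1: C_1 → C_0 is given by ∂[p,q] = [q] − [p]. For instance
  ∂[v_3,v_7] = [v_7] − [v_3].
The 8×24 boundary matrix has rank 7 and Smith normal form diag(1,1,1,1,1,1,1).

The boundary map ∂_2: C_2 → C_1 maps a triangle to the signed sum of its edges. For instance
  ∂[v_0,v_1,v_2] = [v_1,v_2] − [v_0,v_2] + [v_0,v_1],
  ∂[v_2,v_3,v_5] = [v_3,v_5] − [v_2,v_5] + [v_2,v_3].
The 24×16 boundary matrix has rank 15 and Smith normal form diag(1,1,1,1,1,1,1,1,1,1,1,1,1,1,1).

Now H_k = ker ∂_k / im ∂_{k+1}, so:

  H_2: rank ker ∂_2 − rank ∂_3 = (16 − 15) − 0 = 1, and there is no ∂_3, so H_2 ≅ Z.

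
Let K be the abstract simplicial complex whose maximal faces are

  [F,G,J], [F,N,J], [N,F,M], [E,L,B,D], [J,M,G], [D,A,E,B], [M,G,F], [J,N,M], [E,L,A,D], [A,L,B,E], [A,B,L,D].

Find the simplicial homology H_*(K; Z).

Order the vertices as A < B < D < E < F < G < J < L < M < N. Listing each simplex with vertices in this order, K has dimension 3 with simplices:

  0-simplices (10): A, B, D, E, F, G, J, L, M, N
  1-simplices (19): AB, AD, AE, AL, BD, BE, BL, DE, DL, EL, FG, FJ, FM, FN, GJ, GM, JM, JN, MN
  2-simplices (16): ABD, ABE, ABL, ADE, ADL, AEL, BDE, BDL, BEL, DEL, FGJ, FGM, FJN, FMN, GJM, JMN
  3-simplices (5): ABDE, ABDL, ABEL, ADEL, BDEL

giving chain groups C_0 ≅ Z^10, C_1 ≅ Z^19, C_2 ≅ Z^16, C_3 ≅ Z^5.

The boundary map ∂_1: C_1 → C_0 sends each edge [p,q] (with p < q) to q − p.
This gives a 10×19 integer matrix of rank 8; reducing to Smith normal form yields diagonal entries (1,1,1,1,1,1,1,1).

∂_2: C_2 → C_1 acts by ∂[p,q,r] = [q,r] − [p,r] + [p,q]. For instance
  ∂FMN = MN − FN + FM,
  ∂ADE = DE − AE + AD.
The resulting 19×16 matrix has rank 11, and its Smith normal form has invariant factors (1,1,1,1,1,1,1,1,1,1,1).

The boundary map ∂_3: C_3 → C_2 sends each 3-simplex σ to the alternating sum Σ_i (−1)^i (σ with its i-th vertex removed). For instance
  ∂ABEL = BEL − AEL + ABL − ABE,
  ∂BDEL = DEL − BEL + BDL − BDE.
As a 16×5 matrix over Z this has rank 4, with invariant factors (1,1,1,1).

Now H_k = ker ∂_k / im ∂_{k+1}, so:

  H_0: rank C_0 − rank ∂_1 = 10 − 8 = 2, and the invariant factors of ∂_1 are all 1, so H_0 ≅ Z^2.
  H_1: rank ker ∂_1 − rank ∂_2 = (19 − 8) − 11 = 0, and the invariant factors of ∂_2 are all 1, so H_1 ≅ 0.
  H_2: rank ker ∂_2 − rank ∂_3 = (16 − 11) − 4 = 1, and the invariant factors of ∂_3 are all 1, so H_2 ≅ Z.
  H_3: rank ker ∂_3 − rank ∂_4 = (5 − 4) − 0 = 1, and there is no ∂_4, so H_3 ≅ Z.

H_0 ≅ Z^2,  H_1 = 0,  H_2 ≅ Z,  H_3 ≅ Z.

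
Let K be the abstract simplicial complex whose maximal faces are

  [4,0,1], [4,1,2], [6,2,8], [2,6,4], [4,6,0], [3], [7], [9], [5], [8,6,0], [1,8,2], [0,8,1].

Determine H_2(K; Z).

H_2 = Z.

We work with the vertex ordering 0 < 1 < 2 < 3 < 4 < 5 < 6 < 7 < 8 < 9. The simplices of K, each written with vertices in increasing order, are:

  0-simplices (10): [0], [1], [2], [3], [4], [5], [6], [7], [8], [9]
  1-simplices (12): [0,1], [0,4], [0,6], [0,8], [1,2], [1,4], [1,8], [2,4], [2,6], [2,8], [4,6], [6,8]
  2-simplices (8): [0,1,4], [0,1,8], [0,4,6], [0,6,8], [1,2,4], [1,2,8], [2,4,6], [2,6,8]

Hence C_0 ≅ Z^10, C_1 ≅ Z^12, C_2 ≅ Z^8.

Boundary ∂_1: C_1 → C_0 maps an edge to its endpoints' difference, ∂[p,q] = q − p.
This gives a 10×12 integer matrix of rank 5; reducing to Smith normal form yields diagonal entries (1,1,1,1,1).

∂_2: C_2 → C_1 maps a triangle to the signed sum of its edges. For instance
  ∂[0,1,8] = [1,8] − [0,8] + [0,1],
  ∂[2,4,6] = [4,6] − [2,6] + [2,4].
This gives a 12×8 integer matrix of rank 7; reducing to Smith normal form yields diagonal entries (1,1,1,1,1,1,1).

Now H_k = ker ∂_k / im ∂_{k+1}, so:

  H_2: rank ker ∂_2 − rank ∂_3 = (8 − 7) − 0 = 1, and there is no ∂_3, so H_2 ≅ Z.

(K is a triangulation of the disjoint union of the 2-sphere S^2 and a set of 4 points.)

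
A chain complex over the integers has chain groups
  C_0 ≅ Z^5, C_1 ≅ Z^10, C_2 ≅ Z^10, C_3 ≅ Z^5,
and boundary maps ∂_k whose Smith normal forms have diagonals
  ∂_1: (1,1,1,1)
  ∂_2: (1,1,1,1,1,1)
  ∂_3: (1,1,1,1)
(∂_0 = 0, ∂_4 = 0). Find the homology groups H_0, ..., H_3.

H_0 = Z,  H_1 = 0,  H_2 = 0,  H_3 = Z.

H_0: b_0 = 5 − 0 − 4 = 1; torsion from ∂_1 factors > 1: none. So H_0 = Z.
H_1: b_1 = 10 − 4 − 6 = 0; torsion from ∂_2 factors > 1: none. So H_1 = 0.
H_2: b_2 = 10 − 6 − 4 = 0; torsion from ∂_3 factors > 1: none. So H_2 = 0.
H_3: b_3 = 5 − 4 − 0 = 1; torsion from ∂_4 factors > 1: none. So H_3 = Z.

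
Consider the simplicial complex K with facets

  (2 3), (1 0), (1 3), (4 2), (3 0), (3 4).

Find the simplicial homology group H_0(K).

Order the vertices as 0 < 1 < 2 < 3 < 4. Listing each simplex with vertices in this order, K has dimension 1 with simplices:

  0-simplices (5): [0], [1], [2], [3], [4]
  1-simplices (6): [0,1], [0,3], [1,3], [2,3], [2,4], [3,4]

Hence C_0 ≅ Z^5, C_1 ≅ Z^6.

The boundary map ∂_1: C_1 → C_0 maps an edge to its endpoints' difference, ∂[p,q] = q − p. For instance
  ∂[3,4] = [4] − [3].
The resulting 5×6 matrix has rank 4, and its Smith normal form has invariant factors (1,1,1,1).

Now H_k = ker ∂_k / im ∂_{k+1}, so:

  H_0: rank C_0 − rank ∂_1 = 5 − 4 = 1, and the invariant factors of ∂_1 are all 1, so H_0 = Z.

H_0 ≅ Z.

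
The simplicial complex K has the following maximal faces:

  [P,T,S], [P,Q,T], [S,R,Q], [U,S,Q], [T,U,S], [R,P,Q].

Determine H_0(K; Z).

Fix the vertex order P < Q < R < S < T < U and write every simplex with vertices in increasing order. Then dim K = 2 and the simplices of K are:

  0-simplices (6): P, Q, R, S, T, U
  1-simplices (12): PQ, PR, PS, PT, QR, QS, QT, QU, RS, ST, SU, TU
  2-simplices (6): PQR, PQT, PST, QRS, QSU, STU

giving chain groups C_0 ≅ Z^6, C_1 ≅ Z^12, C_2 ≅ Z^6.

Boundary ∂_1: C_1 → C_0 is given by ∂[p,q] = [q] − [p].
The resulting 6×12 matrix has rank 5, and its Smith normal form has invariant factors (1,1,1,1,1).

Boundary ∂_2: C_2 → C_1 sends each 2-simplex [p,q,r] to [q,r] − [p,r] + [p,q]. For instance
  ∂PST = ST − PT + PS,
  ∂QSU = SU − QU + QS.
The 12×6 boundary matrix has rank 6 and Smith normal form diag(1,1,1,1,1,1).

Computing H_k = (kernel of ∂_k) / (image of ∂_{k+1}):

  H_0: rank C_0 − rank ∂_1 = 6 − 5 = 1, and the invariant factors of ∂_1 are all 1, so H_0 ≅ Z.

H_0 ≅ Z.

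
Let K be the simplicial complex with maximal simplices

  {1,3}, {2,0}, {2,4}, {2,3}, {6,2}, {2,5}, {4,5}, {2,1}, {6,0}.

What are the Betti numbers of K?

b_0 = 1, b_1 = 3.

We work with the vertex ordering 0 < 1 < 2 < 3 < 4 < 5 < 6. The simplices of K, each written with vertices in increasing order, are:

  0-simplices (7): [0], [1], [2], [3], [4], [5], [6]
  1-simplices (9): [0,2], [0,6], [1,2], [1,3], [2,3], [2,4], [2,5], [2,6], [4,5]

giving chain groups C_0 ≅ Z^7, C_1 ≅ Z^9.

∂_1: C_1 → C_0 maps an edge to its endpoints' difference, ∂[p,q] = q − p. For instance
  ∂[1,2] = [2] − [1].
This gives a 7×9 integer matrix of rank 6; reducing to Smith normal form yields diagonal entries (1,1,1,1,1,1).

Computing H_k = (kernel of ∂_k) / (image of ∂_{k+1}):

  H_0: rank C_0 − rank ∂_1 = 7 − 6 = 1, and the invariant factors of ∂_1 are all 1, so H_0 = Z.
  H_1: rank ker ∂_1 − rank ∂_2 = (9 − 6) − 0 = 3, and there is no ∂_2, so H_1 = Z^3.

Hence the Betti numbers are b_0 = 1, b_1 = 3.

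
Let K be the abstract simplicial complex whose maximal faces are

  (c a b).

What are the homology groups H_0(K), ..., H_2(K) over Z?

H_0 ≅ Z,  H_1 = 0,  H_2 = 0.

Take the total order a < b < c on the vertex set. Then K (dimension 2) consists of the simplices:

  0-simplices (3): a, b, c
  1-simplices (3): ab, ac, bc
  2-simplices (1): abc

Hence C_0 ≅ Z^3, C_1 ≅ Z^3, C_2 ≅ Z^1.

The boundary map ∂_1: C_1 → C_0 is given by ∂[p,q] = [q] − [p]. For instance
  ∂bc = c − b.
The resulting 3×3 matrix has rank 2, and its Smith normal form has invariant factors (1,1).

Boundary ∂_2: C_2 → C_1 acts by ∂[p,q,r] = [q,r] − [p,r] + [p,q]. For instance
  ∂abc = bc − ac + ab.
The 3×1 boundary matrix has rank 1 and Smith normal form diag(1).

Now H_k = ker ∂_k / im ∂_{k+1}, so:

  H_0: rank C_0 − rank ∂_1 = 3 − 2 = 1, and the invariant factors of ∂_1 are all 1, so H_0 = Z.
  H_1: rank ker ∂_1 − rank ∂_2 = (3 − 2) − 1 = 0, and the invariant factors of ∂_2 are all 1, so H_1 = 0.
  H_2: rank ker ∂_2 − rank ∂_3 = (1 − 1) − 0 = 0, and there is no ∂_3, so H_2 = 0.

(K is a triangulation of the 2-simplex.)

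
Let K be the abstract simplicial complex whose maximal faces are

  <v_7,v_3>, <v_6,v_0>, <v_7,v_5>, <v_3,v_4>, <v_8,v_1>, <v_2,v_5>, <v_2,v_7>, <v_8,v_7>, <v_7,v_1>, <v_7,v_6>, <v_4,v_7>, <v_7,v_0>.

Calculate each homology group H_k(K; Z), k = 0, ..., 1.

H_0 ≅ Z,  H_1 ≅ Z^4.

K has 9 vertices, 12 edges.
rank ∂_0 = 0, rank ∂_1 = 8 ⇒ b_0 = 9 − 0 − 8 = 1; all invariant factors of ∂_1 are 1 so no torsion. So H_0 = Z.
rank ∂_1 = 8, rank ∂_2 = 0 ⇒ b_1 = 12 − 8 − 0 = 4. So H_1 = Z^4.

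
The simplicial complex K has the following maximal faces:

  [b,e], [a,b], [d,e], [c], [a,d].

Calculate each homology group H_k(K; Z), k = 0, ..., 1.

Fix the vertex order a < b < c < d < e and write every simplex with vertices in increasing order. Then dim K = 1 and the simplices of K are:

  0-simplices (5): a, b, c, d, e
  1-simplices (4): ab, ad, be, de

Hence C_0 ≅ Z^5, C_1 ≅ Z^4.

∂_1: C_1 → C_0 maps an edge to its endpoints' difference, ∂[p,q] = q − p. For instance
  ∂ab = b − a.
The resulting 5×4 matrix has rank 3, and its Smith normal form has invariant factors (1,1,1).

Now H_k = ker ∂_k / im ∂_{k+1}, so:

  H_0: rank C_0 − rank ∂_1 = 5 − 3 = 2, and the invariant factors of ∂_1 are all 1, so H_0 = Z^2.
  H_1: rank ker ∂_1 − rank ∂_2 = (4 − 3) − 0 = 1, and there is no ∂_2, so H_1 = Z.

As a check, the Euler characteristic is 5 − 4 = 1, which agrees with 2 − 1 = 1.

H_0 = Z^2,  H_1 = Z.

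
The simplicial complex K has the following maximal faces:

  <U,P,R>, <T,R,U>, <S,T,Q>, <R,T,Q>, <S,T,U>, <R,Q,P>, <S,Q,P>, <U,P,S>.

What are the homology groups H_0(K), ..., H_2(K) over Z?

Take the total order P < Q < R < S < T < U on the vertex set. Then K (dimension 2) consists of the simplices:

  0-simplices (6): P, Q, R, S, T, U
  1-simplices (12): PQ, PR, PS, PU, QR, QS, QT, RT, RU, ST, SU, TU
  2-simplices (8): PQR, PQS, PRU, PSU, QRT, QST, RTU, STU

Hence C_0 ≅ Z^6, C_1 ≅ Z^12, C_2 ≅ Z^8.

∂_1: C_1 → C_0 maps an edge to its endpoints' difference, ∂[p,q] = q − p. For instance
  ∂SU = U − S.
The resulting 6×12 matrix has rank 5, and its Smith normal form has invariant factors (1,1,1,1,1).

Boundary ∂_2: C_2 → C_1 maps a triangle to the signed sum of its edges. For instance
  ∂STU = TU − SU + ST,
  ∂PQS = QS − PS + PQ.
This gives a 12×8 integer matrix of rank 7; reducing to Smith normal form yields diagonal entries (1,1,1,1,1,1,1).

Now H_k = ker ∂_k / im ∂_{k+1}, so:

  H_0: rank C_0 − rank ∂_1 = 6 − 5 = 1, and the invariant factors of ∂_1 are all 1, so H_0 = Z.
  H_1: rank ker ∂_1 − rank ∂_2 = (12 − 5) − 7 = 0, and the invariant factors of ∂_2 are all 1, so H_1 = 0.
  H_2: rank ker ∂_2 − rank ∂_3 = (8 − 7) − 0 = 1, and there is no ∂_3, so H_2 = Z.

H_0 = Z,  H_1 = 0,  H_2 = Z.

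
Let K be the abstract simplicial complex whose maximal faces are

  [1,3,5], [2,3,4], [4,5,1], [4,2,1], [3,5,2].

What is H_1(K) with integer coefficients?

K has 5 vertices, 10 edges, 5 triangles.
rank ∂_1 = 4, rank ∂_2 = 5 ⇒ b_1 = 10 − 4 − 5 = 1; all invariant factors of ∂_2 are 1 so no torsion. So H_1 = Z.

H_1 = Z.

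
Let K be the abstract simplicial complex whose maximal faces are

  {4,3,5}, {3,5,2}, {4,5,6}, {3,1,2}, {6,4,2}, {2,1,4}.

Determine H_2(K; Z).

H_2 ≅ 0.

We work with the vertex ordering 1 < 2 < 3 < 4 < 5 < 6. The simplices of K, each written with vertices in increasing order, are:

  0-simplices (6): [1], [2], [3], [4], [5], [6]
  1-simplices (12): [1,2], [1,3], [1,4], [2,3], [2,4], [2,5], [2,6], [3,4], [3,5], [4,5], [4,6], [5,6]
  2-simplices (6): [1,2,3], [1,2,4], [2,3,5], [2,4,6], [3,4,5], [4,5,6]

giving chain groups C_0 ≅ Z^6, C_1 ≅ Z^12, C_2 ≅ Z^6.

The boundary map ∂_1: C_1 → C_0 maps an edge to its endpoints' difference, ∂[p,q] = q − p.
This gives a 6×12 integer matrix of rank 5; reducing to Smith normal form yields diagonal entries (1,1,1,1,1).

The boundary map ∂_2: C_2 → C_1 acts by ∂[p,q,r] = [q,r] − [p,r] + [p,q]. For instance
  ∂[2,4,6] = [4,6] − [2,6] + [2,4],
  ∂[3,4,5] = [4,5] − [3,5] + [3,4].
The resulting 12×6 matrix has rank 6, and its Smith normal form has invariant factors (1,1,1,1,1,1).

Computing H_k = (kernel of ∂_k) / (image of ∂_{k+1}):

  H_2: rank ker ∂_2 − rank ∂_3 = (6 − 6) − 0 = 0, and there is no ∂_3, so H_2 ≅ 0.

(K is a triangulation of the cylinder S^1 x I.)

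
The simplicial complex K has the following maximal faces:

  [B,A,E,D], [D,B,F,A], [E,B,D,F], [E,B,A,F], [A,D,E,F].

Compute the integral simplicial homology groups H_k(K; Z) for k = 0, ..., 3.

H_0 = Z,  H_1 = 0,  H_2 = 0,  H_3 = Z.

Take the total order A < B < D < E < F on the vertex set. Then K (dimension 3) consists of the simplices:

  0-simplices (5): A, B, D, E, F
  1-simplices (10): AB, AD, AE, AF, BD, BE, BF, DE, DF, EF
  2-simplices (10): ABD, ABE, ABF, ADE, ADF, AEF, BDE, BDF, BEF, DEF
  3-simplices (5): ABDE, ABDF, ABEF, ADEF, BDEF

Hence C_0 ≅ Z^5, C_1 ≅ Z^10, C_2 ≅ Z^10, C_3 ≅ Z^5.

∂_1: C_1 → C_0 is given by ∂[p,q] = [q] − [p].
This gives a 5×10 integer matrix of rank 4; reducing to Smith normal form yields diagonal entries (1,1,1,1).

∂_2: C_2 → C_1 maps a triangle to the signed sum of its edges. For instance
  ∂ABE = BE − AE + AB,
  ∂AEF = EF − AF + AE.
The resulting 10×10 matrix has rank 6, and its Smith normal form has invariant factors (1,1,1,1,1,1).

The boundary map ∂_3: C_3 → C_2 sends each 3-simplex σ to the alternating sum Σ_i (−1)^i (σ with its i-th vertex removed). For instance
  ∂BDEF = DEF − BEF + BDF − BDE,
  ∂ABDE = BDE − ADE + ABE − ABD.
The 10×5 boundary matrix has rank 4 and Smith normal form diag(1,1,1,1).

Computing H_k = (kernel of ∂_k) / (image of ∂_{k+1}):

  H_0: rank C_0 − rank ∂_1 = 5 − 4 = 1, and the invariant factors of ∂_1 are all 1, so H_0 = Z.
  H_1: rank ker ∂_1 − rank ∂_2 = (10 − 4) − 6 = 0, and the invariant factors of ∂_2 are all 1, so H_1 = 0.
  H_2: rank ker ∂_2 − rank ∂_3 = (10 − 6) − 4 = 0, and the invariant factors of ∂_3 are all 1, so H_2 = 0.
  H_3: rank ker ∂_3 − rank ∂_4 = (5 − 4) − 0 = 1, and there is no ∂_4, so H_3 = Z.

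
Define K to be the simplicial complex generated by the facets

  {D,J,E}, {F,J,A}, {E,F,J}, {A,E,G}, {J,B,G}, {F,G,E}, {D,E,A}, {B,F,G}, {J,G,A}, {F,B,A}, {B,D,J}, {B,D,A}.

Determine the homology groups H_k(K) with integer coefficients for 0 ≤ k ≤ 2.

H_0 ≅ Z,  H_1 ≅ Z/2Z,  H_2 = 0.

Fix the vertex order A < B < D < E < F < G < J and write every simplex with vertices in increasing order. Then dim K = 2 and the simplices of K are:

  0-simplices (7): A, B, D, E, F, G, J
  1-simplices (18): AB, AD, AE, AF, AG, AJ, BD, BF, BG, BJ, DE, DJ, EF, EG, EJ, FG, FJ, GJ
  2-simplices (12): ABD, ABF, ADE, AEG, AFJ, AGJ, BDJ, BFG, BGJ, DEJ, EFG, EFJ

giving chain groups C_0 ≅ Z^7, C_1 ≅ Z^18, C_2 ≅ Z^12.

Boundary ∂_1: C_1 → C_0 is given by ∂[p,q] = [q] − [p].
As a 7×18 matrix over Z this has rank 6, with invariant factors (1,1,1,1,1,1).

∂_2: C_2 → C_1 maps a triangle to the signed sum of its edges. For instance
  ∂EFJ = FJ − EJ + EF,
  ∂BFG = FG − BG + BF.
The resulting 18×12 matrix has rank 12, and its Smith normal form has invariant factors (1,1,1,1,1,1,1,1,1,1,1,2).

From H_k ≅ ker(∂_k) / im(∂_{k+1}) we obtain:

  H_0: rank C_0 − rank ∂_1 = 7 − 6 = 1, and the invariant factors of ∂_1 are all 1, so H_0 ≅ Z.
  H_1: rank ker ∂_1 − rank ∂_2 = (18 − 6) − 12 = 0, and ∂_2 has invariant factor 2 > 1, so H_1 ≅ Z/2Z.
  H_2: rank ker ∂_2 − rank ∂_3 = (12 − 12) − 0 = 0, and there is no ∂_3, so H_2 ≅ 0.

As a check, the Euler characteristic is 7 − 18 + 12 = 1, which agrees with 1 − 0 + 0 = 1.
(K is a triangulation of the real projective plane RP^2.)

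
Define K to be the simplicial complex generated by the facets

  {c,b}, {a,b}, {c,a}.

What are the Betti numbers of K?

b_0 = 1, b_1 = 1.

K has 3 vertices, 3 edges.
rank ∂_0 = 0, rank ∂_1 = 2 ⇒ b_0 = 3 − 0 − 2 = 1; all invariant factors of ∂_1 are 1 so no torsion. So H_0 ≅ Z.
rank ∂_1 = 2, rank ∂_2 = 0 ⇒ b_1 = 3 − 2 − 0 = 1. So H_1 ≅ Z.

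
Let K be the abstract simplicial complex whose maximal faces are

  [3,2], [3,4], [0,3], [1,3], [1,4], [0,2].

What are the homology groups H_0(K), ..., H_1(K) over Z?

Take the total order 0 < 1 < 2 < 3 < 4 on the vertex set. Then K (dimension 1) consists of the simplices:

  0-simplices (5): [0], [1], [2], [3], [4]
  1-simplices (6): [0,2], [0,3], [1,3], [1,4], [2,3], [3,4]

Hence C_0 ≅ Z^5, C_1 ≅ Z^6.

The boundary map ∂_1: C_1 → C_0 is given by ∂[p,q] = [q] − [p].
This gives a 5×6 integer matrix of rank 4; reducing to Smith normal form yields diagonal entries (1,1,1,1).

From H_k ≅ ker(∂_k) / im(∂_{k+1}) we obtain:

  H_0: rank C_0 − rank ∂_1 = 5 − 4 = 1, and the invariant factors of ∂_1 are all 1, so H_0 ≅ Z.
  H_1: rank ker ∂_1 − rank ∂_2 = (6 − 4) − 0 = 2, and there is no ∂_2, so H_1 ≅ Z^2.

(K is a triangulation of a wedge of 2 circles.)

H_0 = Z,  H_1 = Z^2.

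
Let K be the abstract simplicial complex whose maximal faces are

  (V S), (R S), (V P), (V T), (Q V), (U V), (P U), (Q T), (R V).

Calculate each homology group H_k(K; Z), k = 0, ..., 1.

K has 7 vertices, 9 edges.
rank ∂_0 = 0, rank ∂_1 = 6 ⇒ b_0 = 7 − 0 − 6 = 1; all invariant factors of ∂_1 are 1 so no torsion. So H_0 ≅ Z.
rank ∂_1 = 6, rank ∂_2 = 0 ⇒ b_1 = 9 − 6 − 0 = 3. So H_1 ≅ Z^3.

H_0 = Z,  H_1 = Z^3.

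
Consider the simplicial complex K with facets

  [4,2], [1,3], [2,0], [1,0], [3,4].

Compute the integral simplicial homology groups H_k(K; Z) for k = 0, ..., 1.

K has 5 vertices, 5 edges.
rank ∂_0 = 0, rank ∂_1 = 4 ⇒ b_0 = 5 − 0 − 4 = 1; all invariant factors of ∂_1 are 1 so no torsion. So H_0 = Z.
rank ∂_1 = 4, rank ∂_2 = 0 ⇒ b_1 = 5 − 4 − 0 = 1. So H_1 = Z.

H_0 = Z,  H_1 = Z.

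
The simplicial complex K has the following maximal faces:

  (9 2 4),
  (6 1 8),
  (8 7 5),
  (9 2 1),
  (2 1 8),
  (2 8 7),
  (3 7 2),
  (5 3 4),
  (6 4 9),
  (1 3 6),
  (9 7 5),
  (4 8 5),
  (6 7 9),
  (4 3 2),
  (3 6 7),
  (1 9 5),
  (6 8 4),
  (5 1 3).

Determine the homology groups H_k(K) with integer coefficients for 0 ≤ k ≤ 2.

H_0 = Z,  H_1 = Z^2,  H_2 = Z.

Fix the vertex order 1 < 2 < 3 < 4 < 5 < 6 < 7 < 8 < 9 and write every simplex with vertices in increasing order. Then dim K = 2 and the simplices of K are:

  0-simplices (9): [1], [2], [3], [4], [5], [6], [7], [8], [9]
  1-simplices (27): (27 of them)
  2-simplices (18): [1,2,8], [1,2,9], [1,3,5], [1,3,6], [1,5,9], [1,6,8], [2,3,4], [2,3,7], [2,4,9], [2,7,8], [3,4,5], [3,6,7], [4,5,8], [4,6,8], [4,6,9], [5,7,8], [5,7,9], [6,7,9]

so the chain groups are C_0 ≅ Z^9, C_1 ≅ Z^27, C_2 ≅ Z^18.

∂_1: C_1 → C_0 is given by ∂[p,q] = [q] − [p]. For instance
  ∂[1,2] = [2] − [1].
As a 9×27 matrix over Z this has rank 8, with invariant factors (1,1,1,1,1,1,1,1).

The boundary map ∂_2: C_2 → C_1 maps a triangle to the signed sum of its edges. For instance
  ∂[1,2,9] = [2,9] − [1,9] + [1,2],
  ∂[4,6,9] = [6,9] − [4,9] + [4,6].
This gives a 27×18 integer matrix of rank 17; reducing to Smith normal form yields diagonal entries (1,1,1,1,1,1,1,1,1,1,1,1,1,1,1,1,1).

From H_k ≅ ker(∂_k) / im(∂_{k+1}) we obtain:

  H_0: rank C_0 − rank ∂_1 = 9 − 8 = 1, and the invariant factors of ∂_1 are all 1, so H_0 = Z.
  H_1: rank ker ∂_1 − rank ∂_2 = (27 − 8) − 17 = 2, and the invariant factors of ∂_2 are all 1, so H_1 = Z^2.
  H_2: rank ker ∂_2 − rank ∂_3 = (18 − 17) − 0 = 1, and there is no ∂_3, so H_2 = Z.

As a check, the Euler characteristic is 9 − 27 + 18 = 0, which agrees with 1 − 2 + 1 = 0.
(K is a triangulation of the torus T^2.)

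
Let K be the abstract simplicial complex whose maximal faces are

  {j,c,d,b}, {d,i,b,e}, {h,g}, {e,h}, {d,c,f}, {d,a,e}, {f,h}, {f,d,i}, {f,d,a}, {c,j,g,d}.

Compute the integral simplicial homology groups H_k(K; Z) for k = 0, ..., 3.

H_0 ≅ Z,  H_1 ≅ Z^2,  H_2 = 0,  H_3 = 0.

Fix the vertex order a < b < c < d < e < f < g < h < i < j and write every simplex with vertices in increasing order. Then dim K = 3 and the simplices of K are:

  0-simplices (10): a, b, c, d, e, f, g, h, i, j
  1-simplices (23): ad, ae, af, bc, bd, be, bi, bj, cd, cf, cg, cj, de, df, dg, di, dj, eh, ei, fh, fi, gh, gj
  2-simplices (15): ade, adf, bcd, bcj, bde, bdi, bdj, bei, cdf, cdg, cdj, cgj, dei, dfi, dgj
  3-simplices (3): bcdj, bdei, cdgj

Hence C_0 ≅ Z^10, C_1 ≅ Z^23, C_2 ≅ Z^15, C_3 ≅ Z^3.

Boundary ∂_1: C_1 → C_0 sends each edge [p,q] (with p < q) to q − p. For instance
  ∂bi = i − b.
The 10×23 boundary matrix has rank 9 and Smith normal form diag(1,1,1,1,1,1,1,1,1).

The boundary map ∂_2: C_2 → C_1 acts by ∂[p,q,r] = [q,r] − [p,r] + [p,q]. For instance
  ∂bde = de − be + bd,
  ∂cdg = dg − cg + cd.
The resulting 23×15 matrix has rank 12, and its Smith normal form has invariant factors (1,1,1,1,1,1,1,1,1,1,1,1).

Boundary ∂_3: C_3 → C_2 sends each 3-simplex σ to the alternating sum Σ_i (−1)^i (σ with its i-th vertex removed). For instance
  ∂bcdj = cdj − bdj + bcj − bcd,
  ∂bdei = dei − bei + bdi − bde.
The 15×3 boundary matrix has rank 3 and Smith normal form diag(1,1,1).

Now H_k = ker ∂_k / im ∂_{k+1}, so:

  H_0: rank C_0 − rank ∂_1 = 10 − 9 = 1, and the invariant factors of ∂_1 are all 1, so H_0 = Z.
  H_1: rank ker ∂_1 − rank ∂_2 = (23 − 9) − 12 = 2, and the invariant factors of ∂_2 are all 1, so H_1 = Z^2.
  H_2: rank ker ∂_2 − rank ∂_3 = (15 − 12) − 3 = 0, and the invariant factors of ∂_3 are all 1, so H_2 = 0.
  H_3: rank ker ∂_3 − rank ∂_4 = (3 − 3) − 0 = 0, and there is no ∂_4, so H_3 = 0.

As a check, the Euler characteristic is 10 − 23 + 15 − 3 = -1, which agrees with 1 − 2 + 0 − 0 = -1.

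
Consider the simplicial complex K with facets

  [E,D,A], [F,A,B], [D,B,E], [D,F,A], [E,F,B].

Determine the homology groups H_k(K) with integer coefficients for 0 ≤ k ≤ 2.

H_0 = Z,  H_1 = Z,  H_2 = 0.

Order the vertices as A < B < D < E < F. Listing each simplex with vertices in this order, K has dimension 2 with simplices:

  0-simplices (5): A, B, D, E, F
  1-simplices (10): AB, AD, AE, AF, BD, BE, BF, DE, DF, EF
  2-simplices (5): ABF, ADE, ADF, BDE, BEF

so the chain groups are C_0 ≅ Z^5, C_1 ≅ Z^10, C_2 ≅ Z^5.

∂_1: C_1 → C_0 maps an edge to its endpoints' difference, ∂[p,q] = q − p.
The 5×10 boundary matrix has rank 4 and Smith normal form diag(1,1,1,1).

Boundary ∂_2: C_2 → C_1 sends each 2-simplex [p,q,r] to [q,r] − [p,r] + [p,q]. For instance
  ∂ABF = BF − AF + AB,
  ∂BEF = EF − BF + BE.
The resulting 10×5 matrix has rank 5, and its Smith normal form has invariant factors (1,1,1,1,1).

Computing H_k = (kernel of ∂_k) / (image of ∂_{k+1}):

  H_0: rank C_0 − rank ∂_1 = 5 − 4 = 1, and the invariant factors of ∂_1 are all 1, so H_0 ≅ Z.
  H_1: rank ker ∂_1 − rank ∂_2 = (10 − 4) − 5 = 1, and the invariant factors of ∂_2 are all 1, so H_1 ≅ Z.
  H_2: rank ker ∂_2 − rank ∂_3 = (5 − 5) − 0 = 0, and there is no ∂_3, so H_2 ≅ 0.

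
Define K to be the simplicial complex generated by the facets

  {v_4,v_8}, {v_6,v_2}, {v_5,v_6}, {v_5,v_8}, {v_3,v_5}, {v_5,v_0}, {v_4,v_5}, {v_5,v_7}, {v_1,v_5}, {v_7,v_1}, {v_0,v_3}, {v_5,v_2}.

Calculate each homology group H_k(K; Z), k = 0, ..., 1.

K has 9 vertices, 12 edges.
rank ∂_0 = 0, rank ∂_1 = 8 ⇒ b_0 = 9 − 0 − 8 = 1; all invariant factors of ∂_1 are 1 so no torsion. So H_0 ≅ Z.
rank ∂_1 = 8, rank ∂_2 = 0 ⇒ b_1 = 12 − 8 − 0 = 4. So H_1 ≅ Z^4.

H_0 ≅ Z,  H_1 ≅ Z^4.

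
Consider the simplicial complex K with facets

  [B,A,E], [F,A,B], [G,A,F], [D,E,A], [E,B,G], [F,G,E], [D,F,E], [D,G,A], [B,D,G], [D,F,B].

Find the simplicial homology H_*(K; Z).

H_0 ≅ Z,  H_1 ≅ Z/2Z,  H_2 = 0.

Fix the vertex order A < B < D < E < F < G and write every simplex with vertices in increasing order. Then dim K = 2 and the simplices of K are:

  0-simplices (6): A, B, D, E, F, G
  1-simplices (15): AB, AD, AE, AF, AG, BD, BE, BF, BG, DE, DF, DG, EF, EG, FG
  2-simplices (10): ABE, ABF, ADE, ADG, AFG, BDF, BDG, BEG, DEF, EFG

so the chain groups are C_0 ≅ Z^6, C_1 ≅ Z^15, C_2 ≅ Z^10.

∂_1: C_1 → C_0 sends each edge [p,q] (with p < q) to q − p. For instance
  ∂AE = E − A.
The resulting 6×15 matrix has rank 5, and its Smith normal form has invariant factors (1,1,1,1,1).

Boundary ∂_2: C_2 → C_1 sends each 2-simplex [p,q,r] to [q,r] − [p,r] + [p,q]. For instance
  ∂EFG = FG − EG + EF,
  ∂BDF = DF − BF + BD.
This gives a 15×10 integer matrix of rank 10; reducing to Smith normal form yields diagonal entries (1,1,1,1,1,1,1,1,1,2).

From H_k ≅ ker(∂_k) / im(∂_{k+1}) we obtain:

  H_0: rank C_0 − rank ∂_1 = 6 − 5 = 1, and the invariant factors of ∂_1 are all 1, so H_0 ≅ Z.
  H_1: rank ker ∂_1 − rank ∂_2 = (15 − 5) − 10 = 0, and ∂_2 has invariant factor 2 > 1, so H_1 ≅ Z/2Z.
  H_2: rank ker ∂_2 − rank ∂_3 = (10 − 10) − 0 = 0, and there is no ∂_3, so H_2 ≅ 0.

As a check, the Euler characteristic is 6 − 15 + 10 = 1, which agrees with 1 − 0 + 0 = 1.
(K is a triangulation of the real projective plane RP^2.)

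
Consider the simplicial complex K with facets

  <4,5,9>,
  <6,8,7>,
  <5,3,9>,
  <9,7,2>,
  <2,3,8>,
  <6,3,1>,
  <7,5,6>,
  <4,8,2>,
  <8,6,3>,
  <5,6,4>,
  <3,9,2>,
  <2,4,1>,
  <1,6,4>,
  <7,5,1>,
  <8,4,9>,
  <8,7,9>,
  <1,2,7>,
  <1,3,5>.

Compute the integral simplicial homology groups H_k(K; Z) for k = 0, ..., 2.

H_0 = Z,  H_1 = Z × Z/2,  H_2 = 0.

K has 9 vertices, 27 edges, 18 triangles.
rank ∂_0 = 0, rank ∂_1 = 8 ⇒ b_0 = 9 − 0 − 8 = 1; all invariant factors of ∂_1 are 1 so no torsion. So H_0 = Z.
rank ∂_1 = 8, rank ∂_2 = 18 ⇒ b_1 = 27 − 8 − 18 = 1; ∂_2 has invariant factor(s) [2] giving torsion. So H_1 = Z × Z/2.
rank ∂_2 = 18, rank ∂_3 = 0 ⇒ b_2 = 18 − 18 − 0 = 0. So H_2 = 0.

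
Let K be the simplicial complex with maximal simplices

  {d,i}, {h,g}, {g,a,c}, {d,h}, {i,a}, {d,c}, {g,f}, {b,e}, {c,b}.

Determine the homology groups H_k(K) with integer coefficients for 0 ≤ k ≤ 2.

H_0 = Z,  H_1 = Z^2,  H_2 = 0.

Fix the vertex order a < b < c < d < e < f < g < h < i and write every simplex with vertices in increasing order. Then dim K = 2 and the simplices of K are:

  0-simplices (9): a, b, c, d, e, f, g, h, i
  1-simplices (11): ac, ag, ai, bc, be, cd, cg, dh, di, fg, gh
  2-simplices (1): acg

Hence C_0 ≅ Z^9, C_1 ≅ Z^11, C_2 ≅ Z^1.

The boundary map ∂_1: C_1 → C_0 sends each edge [p,q] (with p < q) to q − p. For instance
  ∂bc = c − b.
The resulting 9×11 matrix has rank 8, and its Smith normal form has invariant factors (1,1,1,1,1,1,1,1).

∂_2: C_2 → C_1 acts by ∂[p,q,r] = [q,r] − [p,r] + [p,q]. For instance
  ∂acg = cg − ag + ac.
The resulting 11×1 matrix has rank 1, and its Smith normal form has invariant factors (1).

Reading off H_k = ker ∂_k / im ∂_{k+1}:

  H_0: rank C_0 − rank ∂_1 = 9 − 8 = 1, and the invariant factors of ∂_1 are all 1, so H_0 = Z.
  H_1: rank ker ∂_1 − rank ∂_2 = (11 − 8) − 1 = 2, and the invariant factors of ∂_2 are all 1, so H_1 = Z^2.
  H_2: rank ker ∂_2 − rank ∂_3 = (1 − 1) − 0 = 0, and there is no ∂_3, so H_2 = 0.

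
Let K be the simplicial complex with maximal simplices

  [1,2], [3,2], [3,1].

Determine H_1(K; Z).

H_1 ≅ Z.

We work with the vertex ordering 1 < 2 < 3. The simplices of K, each written with vertices in increasing order, are:

  0-simplices (3): [1], [2], [3]
  1-simplices (3): [1,2], [1,3], [2,3]

Hence C_0 ≅ Z^3, C_1 ≅ Z^3.

The boundary map ∂_1: C_1 → C_0 maps an edge to its endpoints' difference, ∂[p,q] = q − p. For instance
  ∂[2,3] = [3] − [2].
The resulting 3×3 matrix has rank 2, and its Smith normal form has invariant factors (1,1).

Now H_k = ker ∂_k / im ∂_{k+1}, so:

  H_1: rank ker ∂_1 − rank ∂_2 = (3 − 2) − 0 = 1, and there is no ∂_2, so H_1 = Z.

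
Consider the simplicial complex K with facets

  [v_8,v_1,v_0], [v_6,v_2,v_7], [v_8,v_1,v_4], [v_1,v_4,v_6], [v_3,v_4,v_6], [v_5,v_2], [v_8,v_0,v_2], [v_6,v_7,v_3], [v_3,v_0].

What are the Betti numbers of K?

We work with the vertex ordering v_0 < v_1 < v_2 < v_3 < v_4 < v_5 < v_6 < v_7 < v_8. The simplices of K, each written with vertices in increasing order, are:

  0-simplices (9): [v_0], [v_1], [v_2], [v_3], [v_4], [v_5], [v_6], [v_7], [v_8]
  1-simplices (17): (17 of them)
  2-simplices (7): [v_0,v_1,v_8], [v_0,v_2,v_8], [v_1,v_4,v_6], [v_1,v_4,v_8], [v_2,v_6,v_7], [v_3,v_4,v_6], [v_3,v_6,v_7]

so the chain groups are C_0 ≅ Z^9, C_1 ≅ Z^17, C_2 ≅ Z^7.

The boundary map ∂_1: C_1 → C_0 sends each edge [p,q] (with p < q) to q − p. For instance
  ∂[v_0,v_1] = [v_1] − [v_0].
As a 9×17 matrix over Z this has rank 8, with invariant factors (1,1,1,1,1,1,1,1).

The boundary map ∂_2: C_2 → C_1 acts by ∂[p,q,r] = [q,r] − [p,r] + [p,q]. For instance
  ∂[v_0,v_2,v_8] = [v_2,v_8] − [v_0,v_8] + [v_0,v_2],
  ∂[v_3,v_4,v_6] = [v_4,v_6] − [v_3,v_6] + [v_3,v_4].
This gives a 17×7 integer matrix of rank 7; reducing to Smith normal form yields diagonal entries (1,1,1,1,1,1,1).

From H_k ≅ ker(∂_k) / im(∂_{k+1}) we obtain:

  H_0: rank C_0 − rank ∂_1 = 9 − 8 = 1, and the invariant factors of ∂_1 are all 1, so H_0 ≅ Z.
  H_1: rank ker ∂_1 − rank ∂_2 = (17 − 8) − 7 = 2, and the invariant factors of ∂_2 are all 1, so H_1 ≅ Z^2.
  H_2: rank ker ∂_2 − rank ∂_3 = (7 − 7) − 0 = 0, and there is no ∂_3, so H_2 ≅ 0.

Hence the Betti numbers are b_0 = 1, b_1 = 2, b_2 = 0.

b_0 = 1, b_1 = 2, b_2 = 0.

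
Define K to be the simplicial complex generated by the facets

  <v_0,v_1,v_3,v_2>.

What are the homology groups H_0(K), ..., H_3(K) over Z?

H_0 ≅ Z,  H_1 = 0,  H_2 = 0,  H_3 = 0.

We work with the vertex ordering v_0 < v_1 < v_2 < v_3. The simplices of K, each written with vertices in increasing order, are:

  0-simplices (4): [v_0], [v_1], [v_2], [v_3]
  1-simplices (6): [v_0,v_1], [v_0,v_2], [v_0,v_3], [v_1,v_2], [v_1,v_3], [v_2,v_3]
  2-simplices (4): [v_0,v_1,v_2], [v_0,v_1,v_3], [v_0,v_2,v_3], [v_1,v_2,v_3]
  3-simplices (1): [v_0,v_1,v_2,v_3]

Hence C_0 ≅ Z^4, C_1 ≅ Z^6, C_2 ≅ Z^4, C_3 ≅ Z^1.

Boundary ∂_1: C_1 → C_0 maps an edge to its endpoints' difference, ∂[p,q] = q − p. For instance
  ∂[v_1,v_3] = [v_3] − [v_1].
As a 4×6 matrix over Z this has rank 3, with invariant factors (1,1,1).

The boundary map ∂_2: C_2 → C_1 sends each 2-simplex [p,q,r] to [q,r] − [p,r] + [p,q]. For instance
  ∂[v_0,v_1,v_2] = [v_1,v_2] − [v_0,v_2] + [v_0,v_1],
  ∂[v_0,v_1,v_3] = [v_1,v_3] − [v_0,v_3] + [v_0,v_1].
This gives a 6×4 integer matrix of rank 3; reducing to Smith normal form yields diagonal entries (1,1,1).

The boundary map ∂_3: C_3 → C_2 sends each 3-simplex σ to the alternating sum Σ_i (−1)^i (σ with its i-th vertex removed). For instance
  ∂[v_0,v_1,v_2,v_3] = [v_1,v_2,v_3] − [v_0,v_2,v_3] + [v_0,v_1,v_3] − [v_0,v_1,v_2].
The 4×1 boundary matrix has rank 1 and Smith normal form diag(1).

Computing H_k = (kernel of ∂_k) / (image of ∂_{k+1}):

  H_0: rank C_0 − rank ∂_1 = 4 − 3 = 1, and the invariant factors of ∂_1 are all 1, so H_0 = Z.
  H_1: rank ker ∂_1 − rank ∂_2 = (6 − 3) − 3 = 0, and the invariant factors of ∂_2 are all 1, so H_1 = 0.
  H_2: rank ker ∂_2 − rank ∂_3 = (4 − 3) − 1 = 0, and the invariant factors of ∂_3 are all 1, so H_2 = 0.
  H_3: rank ker ∂_3 − rank ∂_4 = (1 − 1) − 0 = 0, and there is no ∂_4, so H_3 = 0.

As a check, the Euler characteristic is 4 − 6 + 4 − 1 = 1, which agrees with 1 − 0 + 0 − 0 = 1.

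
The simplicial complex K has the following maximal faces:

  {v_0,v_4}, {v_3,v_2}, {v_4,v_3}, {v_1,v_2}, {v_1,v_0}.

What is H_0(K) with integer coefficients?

We work with the vertex ordering v_0 < v_1 < v_2 < v_3 < v_4. The simplices of K, each written with vertices in increasing order, are:

  0-simplices (5): [v_0], [v_1], [v_2], [v_3], [v_4]
  1-simplices (5): [v_0,v_1], [v_0,v_4], [v_1,v_2], [v_2,v_3], [v_3,v_4]

so the chain groups are C_0 ≅ Z^5, C_1 ≅ Z^5.

The boundary map ∂_1: C_1 → C_0 maps an edge to its endpoints' difference, ∂[p,q] = q − p.
This gives a 5×5 integer matrix of rank 4; reducing to Smith normal form yields diagonal entries (1,1,1,1).

Now H_k = ker ∂_k / im ∂_{k+1}, so:

  H_0: rank C_0 − rank ∂_1 = 5 − 4 = 1, and the invariant factors of ∂_1 are all 1, so H_0 ≅ Z.

H_0 = Z.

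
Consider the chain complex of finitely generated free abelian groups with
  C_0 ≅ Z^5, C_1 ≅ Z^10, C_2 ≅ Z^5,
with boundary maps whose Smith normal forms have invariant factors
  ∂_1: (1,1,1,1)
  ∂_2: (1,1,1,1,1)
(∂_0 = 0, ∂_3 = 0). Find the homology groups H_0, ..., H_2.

H_0: b_0 = 5 − 0 − 4 = 1; torsion from ∂_1 factors > 1: none. So H_0 ≅ Z.
H_1: b_1 = 10 − 4 − 5 = 1; torsion from ∂_2 factors > 1: none. So H_1 ≅ Z.
H_2: b_2 = 5 − 5 − 0 = 0; torsion from ∂_3 factors > 1: none. So H_2 ≅ 0.

H_0 ≅ Z,  H_1 ≅ Z,  H_2 = 0.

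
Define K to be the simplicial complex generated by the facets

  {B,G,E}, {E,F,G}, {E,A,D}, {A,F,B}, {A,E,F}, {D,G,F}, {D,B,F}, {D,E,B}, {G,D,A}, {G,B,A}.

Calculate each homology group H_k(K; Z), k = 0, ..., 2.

Order the vertices as A < B < D < E < F < G. Listing each simplex with vertices in this order, K has dimension 2 with simplices:

  0-simplices (6): A, B, D, E, F, G
  1-simplices (15): AB, AD, AE, AF, AG, BD, BE, BF, BG, DE, DF, DG, EF, EG, FG
  2-simplices (10): ABF, ABG, ADE, ADG, AEF, BDE, BDF, BEG, DFG, EFG

so the chain groups are C_0 ≅ Z^6, C_1 ≅ Z^15, C_2 ≅ Z^10.

∂_1: C_1 → C_0 sends each edge [p,q] (with p < q) to q − p. For instance
  ∂AD = D − A.
The resulting 6×15 matrix has rank 5, and its Smith normal form has invariant factors (1,1,1,1,1).

The boundary map ∂_2: C_2 → C_1 maps a triangle to the signed sum of its edges. For instance
  ∂ADE = DE − AE + AD,
  ∂BEG = EG − BG + BE.
The 15×10 boundary matrix has rank 10 and Smith normal form diag(1,1,1,1,1,1,1,1,1,2).

From H_k ≅ ker(∂_k) / im(∂_{k+1}) we obtain:

  H_0: rank C_0 − rank ∂_1 = 6 − 5 = 1, and the invariant factors of ∂_1 are all 1, so H_0 = Z.
  H_1: rank ker ∂_1 − rank ∂_2 = (15 − 5) − 10 = 0, and ∂_2 has invariant factor 2 > 1, so H_1 = Z/2.
  H_2: rank ker ∂_2 − rank ∂_3 = (10 − 10) − 0 = 0, and there is no ∂_3, so H_2 = 0.

H_0 = Z,  H_1 = Z/2,  H_2 = 0.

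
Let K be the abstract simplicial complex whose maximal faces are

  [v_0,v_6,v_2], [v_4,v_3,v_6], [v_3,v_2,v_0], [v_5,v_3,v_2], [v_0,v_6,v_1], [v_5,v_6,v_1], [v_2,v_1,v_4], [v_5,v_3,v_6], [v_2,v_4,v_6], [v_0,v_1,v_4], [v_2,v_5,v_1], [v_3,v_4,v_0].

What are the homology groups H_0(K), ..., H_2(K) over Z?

Order the vertices as v_0 < v_1 < v_2 < v_3 < v_4 < v_5 < v_6. Listing each simplex with vertices in this order, K has dimension 2 with simplices:

  0-simplices (7): [v_0], [v_1], [v_2], [v_3], [v_4], [v_5], [v_6]
  1-simplices (18): (18 of them)
  2-simplices (12): (12 of them)

Hence C_0 ≅ Z^7, C_1 ≅ Z^18, C_2 ≅ Z^12.

Boundary ∂_1: C_1 → C_0 is given by ∂[p,q] = [q] − [p]. For instance
  ∂[v_1,v_2] = [v_2] − [v_1].
This gives a 7×18 integer matrix of rank 6; reducing to Smith normal form yields diagonal entries (1,1,1,1,1,1).

∂_2: C_2 → C_1 maps a triangle to the signed sum of its edges. For instance
  ∂[v_2,v_4,v_6] = [v_4,v_6] − [v_2,v_6] + [v_2,v_4],
  ∂[v_2,v_3,v_5] = [v_3,v_5] − [v_2,v_5] + [v_2,v_3].
This gives a 18×12 integer matrix of rank 12; reducing to Smith normal form yields diagonal entries (1,1,1,1,1,1,1,1,1,1,1,2).

From H_k ≅ ker(∂_k) / im(∂_{k+1}) we obtain:

  H_0: rank C_0 − rank ∂_1 = 7 − 6 = 1, and the invariant factors of ∂_1 are all 1, so H_0 ≅ Z.
  H_1: rank ker ∂_1 − rank ∂_2 = (18 − 6) − 12 = 0, and ∂_2 has invariant factor 2 > 1, so H_1 ≅ Z_2.
  H_2: rank ker ∂_2 − rank ∂_3 = (12 − 12) − 0 = 0, and there is no ∂_3, so H_2 ≅ 0.

H_0 = Z,  H_1 = Z_2,  H_2 = 0.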